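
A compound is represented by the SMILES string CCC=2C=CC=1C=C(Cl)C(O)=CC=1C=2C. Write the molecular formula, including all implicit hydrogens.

C13H13ClO

Walk through each heavy atom and fill implicit hydrogens from standard valence (C 4, N 3, O 2, S 2, halogen 1):
  atom 1: C, bond orders sum to 1 (valence 4) → 3 H
  atom 2: C, bond orders sum to 2 (valence 4) → 2 H
  atom 3: C, bond orders sum to 4 (valence 4) → 0 H
  atom 4: C, bond orders sum to 3 (valence 4) → 1 H
  atom 5: C, bond orders sum to 3 (valence 4) → 1 H
  atom 6: C, bond orders sum to 4 (valence 4) → 0 H
  atom 7: C, bond orders sum to 3 (valence 4) → 1 H
  atom 8: C, bond orders sum to 4 (valence 4) → 0 H
  atom 9: Cl (halogen, monovalent) → 0 H
  atom 10: C, bond orders sum to 4 (valence 4) → 0 H
  atom 11: O, bond orders sum to 1 (valence 2) → 1 H
  atom 12: C, bond orders sum to 3 (valence 4) → 1 H
  atom 13: C, bond orders sum to 4 (valence 4) → 0 H
  atom 14: C, bond orders sum to 4 (valence 4) → 0 H
  atom 15: C, bond orders sum to 1 (valence 4) → 3 H
Totals → C:13, H:13, Cl:1, O:1.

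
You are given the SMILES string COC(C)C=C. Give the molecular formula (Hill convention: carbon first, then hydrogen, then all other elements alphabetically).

C5H10O

Walk through each heavy atom and fill implicit hydrogens from standard valence (C 4, N 3, O 2, S 2, halogen 1):
  atom 1: C, bond orders sum to 1 (valence 4) → 3 H
  atom 2: O, bond orders sum to 2 (valence 2) → 0 H
  atom 3: C, bond orders sum to 3 (valence 4) → 1 H
  atom 4: C, bond orders sum to 1 (valence 4) → 3 H
  atom 5: C, bond orders sum to 3 (valence 4) → 1 H
  atom 6: C, bond orders sum to 2 (valence 4) → 2 H
Totals → C:5, H:10, O:1.
In Hill order: C5H10O.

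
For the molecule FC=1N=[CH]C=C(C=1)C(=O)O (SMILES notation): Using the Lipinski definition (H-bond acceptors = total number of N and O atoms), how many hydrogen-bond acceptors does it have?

3

N atoms: 1; O atoms: 2.
Lipinski HBA = 1 + 2 = 3.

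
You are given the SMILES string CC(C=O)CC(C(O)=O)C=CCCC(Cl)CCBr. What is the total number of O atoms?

Scan the SMILES for O atoms (remember two-letter symbols like Cl and Br are single atoms).
Oxygen count: 3.

3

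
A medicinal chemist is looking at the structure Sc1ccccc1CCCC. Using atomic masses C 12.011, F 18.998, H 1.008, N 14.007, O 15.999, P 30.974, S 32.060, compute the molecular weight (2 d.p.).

166.28 g/mol

First, the molecular formula is C10H14S (counting implicit H from valence).
  C: 10 × 12.011 = 120.110
  H: 14 × 1.008 = 14.112
  S: 1 × 32.060 = 32.060
Sum: 10×12.011 + 14×1.008 + 1×32.060 = 166.282 → 166.28 g/mol.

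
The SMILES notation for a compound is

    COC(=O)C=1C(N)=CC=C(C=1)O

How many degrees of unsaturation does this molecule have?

Degree of unsaturation = (number of rings) + (number of π bonds).
Ring closures in the SMILES: 1.
π bonds: 4 double bonds (each 1 DoU) → 4 DoU from unsaturation.
Total DoU = 1 + 4 = 5.

5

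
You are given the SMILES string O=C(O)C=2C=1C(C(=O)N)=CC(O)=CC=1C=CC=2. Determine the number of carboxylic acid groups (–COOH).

The carboxylic acid motif appears at heavy-atom position 2 in the SMILES.
Other groups present: 1 amide, 1 hydroxyl.
Carboxylic acid count: 1.

1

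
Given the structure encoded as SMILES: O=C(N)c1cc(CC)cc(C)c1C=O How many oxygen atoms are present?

2

Scan the SMILES for O atoms (remember two-letter symbols like Cl and Br are single atoms).
Oxygen count: 2.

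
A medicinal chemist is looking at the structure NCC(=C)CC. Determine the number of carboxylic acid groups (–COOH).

Scan the SMILES for the carboxylic acid motif — none present.
Groups that are present: 1 alkene, 1 primary amine.

0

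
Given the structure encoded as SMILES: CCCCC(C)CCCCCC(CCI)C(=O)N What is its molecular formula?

C15H30INO

Walk through each heavy atom and fill implicit hydrogens from standard valence (C 4, N 3, O 2, S 2, halogen 1):
  atom 1: C, bond orders sum to 1 (valence 4) → 3 H
  atom 2: C, bond orders sum to 2 (valence 4) → 2 H
  atom 3: C, bond orders sum to 2 (valence 4) → 2 H
  atom 4: C, bond orders sum to 2 (valence 4) → 2 H
  atom 5: C, bond orders sum to 3 (valence 4) → 1 H
  atom 6: C, bond orders sum to 1 (valence 4) → 3 H
  atom 7: C, bond orders sum to 2 (valence 4) → 2 H
  atom 8: C, bond orders sum to 2 (valence 4) → 2 H
  atom 9: C, bond orders sum to 2 (valence 4) → 2 H
  atom 10: C, bond orders sum to 2 (valence 4) → 2 H
  atom 11: C, bond orders sum to 2 (valence 4) → 2 H
  atom 12: C, bond orders sum to 3 (valence 4) → 1 H
  atom 13: C, bond orders sum to 2 (valence 4) → 2 H
  atom 14: C, bond orders sum to 2 (valence 4) → 2 H
  atom 15: I (halogen, monovalent) → 0 H
  atom 16: C, bond orders sum to 4 (valence 4) → 0 H
  atom 17: O, bond orders sum to 2 (valence 2) → 0 H
  atom 18: N, bond orders sum to 1 (valence 3) → 2 H
Totals → C:15, H:30, I:1, N:1, O:1.
In Hill order: C15H30INO.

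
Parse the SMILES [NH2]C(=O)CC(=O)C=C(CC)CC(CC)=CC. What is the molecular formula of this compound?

Walk through each heavy atom and fill implicit hydrogens from standard valence (C 4, N 3, O 2, S 2, halogen 1):
  atom 1: N with explicit H count 2
  atom 2: C, bond orders sum to 4 (valence 4) → 0 H
  atom 3: O, bond orders sum to 2 (valence 2) → 0 H
  atom 4: C, bond orders sum to 2 (valence 4) → 2 H
  atom 5: C, bond orders sum to 4 (valence 4) → 0 H
  atom 6: O, bond orders sum to 2 (valence 2) → 0 H
  atom 7: C, bond orders sum to 3 (valence 4) → 1 H
  atom 8: C, bond orders sum to 4 (valence 4) → 0 H
  atom 9: C, bond orders sum to 2 (valence 4) → 2 H
  atom 10: C, bond orders sum to 1 (valence 4) → 3 H
  atom 11: C, bond orders sum to 2 (valence 4) → 2 H
  atom 12: C, bond orders sum to 4 (valence 4) → 0 H
  atom 13: C, bond orders sum to 2 (valence 4) → 2 H
  atom 14: C, bond orders sum to 1 (valence 4) → 3 H
  atom 15: C, bond orders sum to 3 (valence 4) → 1 H
  atom 16: C, bond orders sum to 1 (valence 4) → 3 H
Totals → C:13, H:21, N:1, O:2.
In Hill order: C13H21NO2.

C13H21NO2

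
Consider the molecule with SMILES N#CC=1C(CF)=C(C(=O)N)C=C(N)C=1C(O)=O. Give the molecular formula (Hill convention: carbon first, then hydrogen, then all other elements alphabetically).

Walk through each heavy atom and fill implicit hydrogens from standard valence (C 4, N 3, O 2, S 2, halogen 1):
  atom 1: N, bond orders sum to 3 (valence 3) → 0 H
  atom 2: C, bond orders sum to 4 (valence 4) → 0 H
  atom 3: C, bond orders sum to 4 (valence 4) → 0 H
  atom 4: C, bond orders sum to 4 (valence 4) → 0 H
  atom 5: C, bond orders sum to 2 (valence 4) → 2 H
  atom 6: F (halogen, monovalent) → 0 H
  atom 7: C, bond orders sum to 4 (valence 4) → 0 H
  atom 8: C, bond orders sum to 4 (valence 4) → 0 H
  atom 9: O, bond orders sum to 2 (valence 2) → 0 H
  atom 10: N, bond orders sum to 1 (valence 3) → 2 H
  atom 11: C, bond orders sum to 3 (valence 4) → 1 H
  atom 12: C, bond orders sum to 4 (valence 4) → 0 H
  atom 13: N, bond orders sum to 1 (valence 3) → 2 H
  atom 14: C, bond orders sum to 4 (valence 4) → 0 H
  atom 15: C, bond orders sum to 4 (valence 4) → 0 H
  atom 16: O, bond orders sum to 1 (valence 2) → 1 H
  atom 17: O, bond orders sum to 2 (valence 2) → 0 H
Totals → C:10, H:8, F:1, N:3, O:3.
In Hill order: C10H8FN3O3.

C10H8FN3O3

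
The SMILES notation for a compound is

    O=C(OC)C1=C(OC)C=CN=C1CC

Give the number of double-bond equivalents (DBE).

5

Degree of unsaturation = (number of rings) + (number of π bonds).
Ring closures in the SMILES: 1.
π bonds: 4 double bonds (each 1 DoU) → 4 DoU from unsaturation.
Total DoU = 1 + 4 = 5.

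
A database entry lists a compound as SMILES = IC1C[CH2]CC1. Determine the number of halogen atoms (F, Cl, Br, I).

Halogen atoms appear at heavy-atom position 1 (1×I).
Halogen count: 1.

1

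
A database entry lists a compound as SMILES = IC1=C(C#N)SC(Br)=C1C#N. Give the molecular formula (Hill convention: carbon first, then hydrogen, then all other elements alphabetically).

C6BrIN2S

Walk through each heavy atom and fill implicit hydrogens from standard valence (C 4, N 3, O 2, S 2, halogen 1):
  atom 1: I (halogen, monovalent) → 0 H
  atom 2: C, bond orders sum to 4 (valence 4) → 0 H
  atom 3: C, bond orders sum to 4 (valence 4) → 0 H
  atom 4: C, bond orders sum to 4 (valence 4) → 0 H
  atom 5: N, bond orders sum to 3 (valence 3) → 0 H
  atom 6: S, bond orders sum to 2 (valence 2) → 0 H
  atom 7: C, bond orders sum to 4 (valence 4) → 0 H
  atom 8: Br (halogen, monovalent) → 0 H
  atom 9: C, bond orders sum to 4 (valence 4) → 0 H
  atom 10: C, bond orders sum to 4 (valence 4) → 0 H
  atom 11: N, bond orders sum to 3 (valence 3) → 0 H
Totals → C:6, Br:1, I:1, N:2, S:1.
In Hill order: C6BrIN2S.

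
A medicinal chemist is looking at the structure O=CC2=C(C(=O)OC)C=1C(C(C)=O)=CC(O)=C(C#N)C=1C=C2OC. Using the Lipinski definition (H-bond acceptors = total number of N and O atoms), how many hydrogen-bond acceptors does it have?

N atoms: 1; O atoms: 6.
Lipinski HBA = 1 + 6 = 7.

7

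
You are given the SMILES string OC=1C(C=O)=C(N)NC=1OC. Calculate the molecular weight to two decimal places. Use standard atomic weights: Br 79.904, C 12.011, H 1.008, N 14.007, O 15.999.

156.14 g/mol

First, the molecular formula is C6H8N2O3 (counting implicit H from valence).
  C: 6 × 12.011 = 72.066
  H: 8 × 1.008 = 8.064
  N: 2 × 14.007 = 28.014
  O: 3 × 15.999 = 47.997
Sum: 6×12.011 + 8×1.008 + 2×14.007 + 3×15.999 = 156.141 → 156.14 g/mol.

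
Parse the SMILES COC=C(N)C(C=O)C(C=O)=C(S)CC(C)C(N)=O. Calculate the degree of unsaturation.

Degree of unsaturation = (number of rings) + (number of π bonds).
Ring closures in the SMILES: 0.
π bonds: 5 double bonds (each 1 DoU) → 5 DoU from unsaturation.
Total DoU = 0 + 5 = 5.

5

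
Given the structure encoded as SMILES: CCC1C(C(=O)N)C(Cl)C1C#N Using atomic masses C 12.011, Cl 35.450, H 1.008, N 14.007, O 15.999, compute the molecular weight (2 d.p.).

First, the molecular formula is C8H11ClN2O (counting implicit H from valence).
  C: 8 × 12.011 = 96.088
  Cl: 1 × 35.450 = 35.450
  H: 11 × 1.008 = 11.088
  N: 2 × 14.007 = 28.014
  O: 1 × 15.999 = 15.999
Sum: 8×12.011 + 1×35.450 + 11×1.008 + 2×14.007 + 1×15.999 = 186.639 → 186.64 g/mol.

186.64 g/mol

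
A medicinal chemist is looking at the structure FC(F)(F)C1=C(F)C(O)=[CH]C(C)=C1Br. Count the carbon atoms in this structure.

Count every carbon token in the SMILES (each C, including those in ring-closure positions and inside branches).
Carbon count: 8.

8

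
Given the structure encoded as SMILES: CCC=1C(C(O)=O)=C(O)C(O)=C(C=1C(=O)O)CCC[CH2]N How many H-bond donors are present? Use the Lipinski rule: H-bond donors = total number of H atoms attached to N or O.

6

Donors: find every N or O and count the H atoms it carries.
  atom 6 (O): bond orders sum to 1 → 1 H
  atom 7 (O): bond orders sum to 2 → 0 H
  atom 9 (O): bond orders sum to 1 → 1 H
  atom 11 (O): bond orders sum to 1 → 1 H
  atom 15 (O): bond orders sum to 2 → 0 H
  atom 16 (O): bond orders sum to 1 → 1 H
  atom 21 (N): bond orders sum to 1 → 2 H
Lipinski HBD = 6.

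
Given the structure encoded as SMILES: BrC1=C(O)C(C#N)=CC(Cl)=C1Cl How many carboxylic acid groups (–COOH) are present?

Scan the SMILES for the carboxylic acid motif — none present.
Groups that are present: 1 hydroxyl, 1 nitrile.

0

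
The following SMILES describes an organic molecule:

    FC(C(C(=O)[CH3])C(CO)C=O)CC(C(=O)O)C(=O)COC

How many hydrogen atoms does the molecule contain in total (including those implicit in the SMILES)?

Walk through each heavy atom and fill implicit hydrogens from standard valence (C 4, N 3, O 2, S 2, halogen 1):
  atom 1: F (halogen, monovalent) → 0 H
  atom 2: C, bond orders sum to 3 (valence 4) → 1 H
  atom 3: C, bond orders sum to 3 (valence 4) → 1 H
  atom 4: C, bond orders sum to 4 (valence 4) → 0 H
  atom 5: O, bond orders sum to 2 (valence 2) → 0 H
  atom 6: C with explicit H count 3
  atom 7: C, bond orders sum to 3 (valence 4) → 1 H
  atom 8: C, bond orders sum to 2 (valence 4) → 2 H
  atom 9: O, bond orders sum to 1 (valence 2) → 1 H
  atom 10: C, bond orders sum to 3 (valence 4) → 1 H
  atom 11: O, bond orders sum to 2 (valence 2) → 0 H
  atom 12: C, bond orders sum to 2 (valence 4) → 2 H
  atom 13: C, bond orders sum to 3 (valence 4) → 1 H
  atom 14: C, bond orders sum to 4 (valence 4) → 0 H
  atom 15: O, bond orders sum to 2 (valence 2) → 0 H
  atom 16: O, bond orders sum to 1 (valence 2) → 1 H
  atom 17: C, bond orders sum to 4 (valence 4) → 0 H
  atom 18: O, bond orders sum to 2 (valence 2) → 0 H
  atom 19: C, bond orders sum to 2 (valence 4) → 2 H
  atom 20: O, bond orders sum to 2 (valence 2) → 0 H
  atom 21: C, bond orders sum to 1 (valence 4) → 3 H
Total hydrogens: 19.

19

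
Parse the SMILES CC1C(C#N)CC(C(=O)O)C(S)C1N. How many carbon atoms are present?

Count every carbon token in the SMILES (each C, including those in ring-closure positions and inside branches).
Carbon count: 9.

9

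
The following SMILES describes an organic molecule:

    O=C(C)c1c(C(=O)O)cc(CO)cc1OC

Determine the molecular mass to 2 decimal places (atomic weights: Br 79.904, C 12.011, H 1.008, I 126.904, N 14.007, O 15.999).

First, the molecular formula is C11H12O5 (counting implicit H from valence).
  C: 11 × 12.011 = 132.121
  H: 12 × 1.008 = 12.096
  O: 5 × 15.999 = 79.995
Sum: 11×12.011 + 12×1.008 + 5×15.999 = 224.212 → 224.21 g/mol.

224.21 g/mol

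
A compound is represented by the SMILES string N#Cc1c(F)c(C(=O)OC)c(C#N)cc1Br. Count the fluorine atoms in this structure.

Scan the SMILES for F atoms (remember two-letter symbols like Cl and Br are single atoms).
Fluorine count: 1.

1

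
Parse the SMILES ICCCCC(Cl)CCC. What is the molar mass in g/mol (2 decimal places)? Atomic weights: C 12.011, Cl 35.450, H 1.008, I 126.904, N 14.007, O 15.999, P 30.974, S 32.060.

274.57 g/mol

First, the molecular formula is C8H16ClI (counting implicit H from valence).
  C: 8 × 12.011 = 96.088
  Cl: 1 × 35.450 = 35.450
  H: 16 × 1.008 = 16.128
  I: 1 × 126.904 = 126.904
Sum: 8×12.011 + 1×35.450 + 16×1.008 + 1×126.904 = 274.570 → 274.57 g/mol.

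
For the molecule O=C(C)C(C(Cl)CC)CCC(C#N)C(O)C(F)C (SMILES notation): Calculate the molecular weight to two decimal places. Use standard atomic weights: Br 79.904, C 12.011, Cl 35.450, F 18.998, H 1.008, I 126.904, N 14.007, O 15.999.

277.76 g/mol

First, the molecular formula is C13H21ClFNO2 (counting implicit H from valence).
  C: 13 × 12.011 = 156.143
  Cl: 1 × 35.450 = 35.450
  F: 1 × 18.998 = 18.998
  H: 21 × 1.008 = 21.168
  N: 1 × 14.007 = 14.007
  O: 2 × 15.999 = 31.998
Sum: 13×12.011 + 1×35.450 + 1×18.998 + 21×1.008 + 1×14.007 + 2×15.999 = 277.764 → 277.76 g/mol.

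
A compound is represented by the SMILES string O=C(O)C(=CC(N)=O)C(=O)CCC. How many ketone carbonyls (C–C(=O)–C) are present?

1

The ketone motif appears at heavy-atom position 9 in the SMILES.
Other groups present: 1 alkene, 1 amide, 1 carboxylic acid.
Ketone count: 1.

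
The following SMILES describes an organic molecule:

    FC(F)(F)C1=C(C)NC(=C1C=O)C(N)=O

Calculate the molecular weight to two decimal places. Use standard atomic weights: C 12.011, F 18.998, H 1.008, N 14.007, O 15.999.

First, the molecular formula is C8H7F3N2O2 (counting implicit H from valence).
  C: 8 × 12.011 = 96.088
  F: 3 × 18.998 = 56.994
  H: 7 × 1.008 = 7.056
  N: 2 × 14.007 = 28.014
  O: 2 × 15.999 = 31.998
Sum: 8×12.011 + 3×18.998 + 7×1.008 + 2×14.007 + 2×15.999 = 220.150 → 220.15 g/mol.

220.15 g/mol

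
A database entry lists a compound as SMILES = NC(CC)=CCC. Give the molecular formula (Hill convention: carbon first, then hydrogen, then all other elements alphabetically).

C6H13N

Walk through each heavy atom and fill implicit hydrogens from standard valence (C 4, N 3, O 2, S 2, halogen 1):
  atom 1: N, bond orders sum to 1 (valence 3) → 2 H
  atom 2: C, bond orders sum to 4 (valence 4) → 0 H
  atom 3: C, bond orders sum to 2 (valence 4) → 2 H
  atom 4: C, bond orders sum to 1 (valence 4) → 3 H
  atom 5: C, bond orders sum to 3 (valence 4) → 1 H
  atom 6: C, bond orders sum to 2 (valence 4) → 2 H
  atom 7: C, bond orders sum to 1 (valence 4) → 3 H
Totals → C:6, H:13, N:1.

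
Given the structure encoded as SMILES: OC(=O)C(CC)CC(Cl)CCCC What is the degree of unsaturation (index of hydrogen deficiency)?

Molecular formula: C10H19ClO2.
DoU = (2C + 2 + N − H − X) / 2, where X is the halogen count and O/S are ignored.
    = (2·10 + 2 + 0 − 19 − 1) / 2 = 2 / 2 = 1.

1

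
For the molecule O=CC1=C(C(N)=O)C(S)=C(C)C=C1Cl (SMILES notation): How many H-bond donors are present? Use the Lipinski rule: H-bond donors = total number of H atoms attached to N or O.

2

Donors: find every N or O and count the H atoms it carries.
  atom 1 (O): bond orders sum to 2 → 0 H
  atom 6 (N): bond orders sum to 1 → 2 H
  atom 7 (O): bond orders sum to 2 → 0 H
Lipinski HBD = 2.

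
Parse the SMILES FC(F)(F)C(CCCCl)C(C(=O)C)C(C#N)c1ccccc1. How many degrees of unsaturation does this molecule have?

7

Molecular formula: C16H17ClF3NO.
DoU = (2C + 2 + N − H − X) / 2, where X is the halogen count and O/S are ignored.
    = (2·16 + 2 + 1 − 17 − 4) / 2 = 14 / 2 = 7.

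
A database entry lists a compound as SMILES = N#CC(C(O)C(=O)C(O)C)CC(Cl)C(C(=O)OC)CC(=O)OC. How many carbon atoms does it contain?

14

Count every carbon token in the SMILES (each C, including those in ring-closure positions and inside branches).
Carbon count: 14.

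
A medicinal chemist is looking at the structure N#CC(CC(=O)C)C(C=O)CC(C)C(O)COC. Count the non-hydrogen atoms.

Every atom symbol written in the SMILES (organic subset) is one heavy atom; implicit H are not written.
Heavy atoms by element → C:13, N:1, O:4.
Total: 18.

18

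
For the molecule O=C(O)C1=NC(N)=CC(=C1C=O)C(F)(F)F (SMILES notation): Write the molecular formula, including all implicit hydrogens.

C8H5F3N2O3

Walk through each heavy atom and fill implicit hydrogens from standard valence (C 4, N 3, O 2, S 2, halogen 1):
  atom 1: O, bond orders sum to 2 (valence 2) → 0 H
  atom 2: C, bond orders sum to 4 (valence 4) → 0 H
  atom 3: O, bond orders sum to 1 (valence 2) → 1 H
  atom 4: C, bond orders sum to 4 (valence 4) → 0 H
  atom 5: N, bond orders sum to 3 (valence 3) → 0 H
  atom 6: C, bond orders sum to 4 (valence 4) → 0 H
  atom 7: N, bond orders sum to 1 (valence 3) → 2 H
  atom 8: C, bond orders sum to 3 (valence 4) → 1 H
  atom 9: C, bond orders sum to 4 (valence 4) → 0 H
  atom 10: C, bond orders sum to 4 (valence 4) → 0 H
  atom 11: C, bond orders sum to 3 (valence 4) → 1 H
  atom 12: O, bond orders sum to 2 (valence 2) → 0 H
  atom 13: C, bond orders sum to 4 (valence 4) → 0 H
  atom 14: F (halogen, monovalent) → 0 H
  atom 15: F (halogen, monovalent) → 0 H
  atom 16: F (halogen, monovalent) → 0 H
Totals → C:8, H:5, F:3, N:2, O:3.
In Hill order: C8H5F3N2O3.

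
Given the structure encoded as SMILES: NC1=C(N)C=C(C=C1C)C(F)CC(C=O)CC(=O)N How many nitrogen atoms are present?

Scan the SMILES for N atoms (remember two-letter symbols like Cl and Br are single atoms).
Nitrogen count: 3.

3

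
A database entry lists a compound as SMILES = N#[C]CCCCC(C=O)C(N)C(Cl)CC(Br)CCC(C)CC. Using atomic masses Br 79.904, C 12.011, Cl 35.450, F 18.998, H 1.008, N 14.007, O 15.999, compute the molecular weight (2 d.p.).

First, the molecular formula is C17H30BrClN2O (counting implicit H from valence).
  Br: 1 × 79.904 = 79.904
  C: 17 × 12.011 = 204.187
  Cl: 1 × 35.450 = 35.450
  H: 30 × 1.008 = 30.240
  N: 2 × 14.007 = 28.014
  O: 1 × 15.999 = 15.999
Sum: 1×79.904 + 17×12.011 + 1×35.450 + 30×1.008 + 2×14.007 + 1×15.999 = 393.794 → 393.79 g/mol.

393.79 g/mol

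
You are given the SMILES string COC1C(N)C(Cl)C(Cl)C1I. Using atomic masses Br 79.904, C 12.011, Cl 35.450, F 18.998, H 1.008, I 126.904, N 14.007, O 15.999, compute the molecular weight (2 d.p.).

First, the molecular formula is C6H10Cl2INO (counting implicit H from valence).
  C: 6 × 12.011 = 72.066
  Cl: 2 × 35.450 = 70.900
  H: 10 × 1.008 = 10.080
  I: 1 × 126.904 = 126.904
  N: 1 × 14.007 = 14.007
  O: 1 × 15.999 = 15.999
Sum: 6×12.011 + 2×35.450 + 10×1.008 + 1×126.904 + 1×14.007 + 1×15.999 = 309.956 → 309.96 g/mol.

309.96 g/mol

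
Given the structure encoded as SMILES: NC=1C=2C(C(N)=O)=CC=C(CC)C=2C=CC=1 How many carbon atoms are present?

13

Count every carbon token in the SMILES (each C, including those in ring-closure positions and inside branches).
Carbon count: 13.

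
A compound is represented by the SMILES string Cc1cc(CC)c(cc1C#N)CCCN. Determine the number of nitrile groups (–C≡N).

The nitrile motif appears at heavy-atom position 10 in the SMILES.
Other groups present: 1 primary amine.
Nitrile count: 1.

1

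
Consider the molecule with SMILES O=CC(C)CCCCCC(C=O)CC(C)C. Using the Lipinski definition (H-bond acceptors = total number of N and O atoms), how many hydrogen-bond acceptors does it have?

2

N atoms: 0; O atoms: 2.
Lipinski HBA = 0 + 2 = 2.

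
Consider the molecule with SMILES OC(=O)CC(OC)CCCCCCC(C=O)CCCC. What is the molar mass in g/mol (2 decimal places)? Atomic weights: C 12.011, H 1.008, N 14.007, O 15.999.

First, the molecular formula is C16H30O4 (counting implicit H from valence).
  C: 16 × 12.011 = 192.176
  H: 30 × 1.008 = 30.240
  O: 4 × 15.999 = 63.996
Sum: 16×12.011 + 30×1.008 + 4×15.999 = 286.412 → 286.41 g/mol.

286.41 g/mol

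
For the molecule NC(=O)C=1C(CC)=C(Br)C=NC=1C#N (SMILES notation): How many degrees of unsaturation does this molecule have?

Molecular formula: C9H8BrN3O.
DoU = (2C + 2 + N − H − X) / 2, where X is the halogen count and O/S are ignored.
    = (2·9 + 2 + 3 − 8 − 1) / 2 = 14 / 2 = 7.

7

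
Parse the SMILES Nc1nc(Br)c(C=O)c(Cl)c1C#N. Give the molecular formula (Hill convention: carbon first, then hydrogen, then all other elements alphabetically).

Walk through each heavy atom and fill implicit hydrogens from standard valence (C 4, N 3, O 2, S 2, halogen 1); for lowercase aromatic atoms, an aromatic c carries 1 H when it has two neighbours and 0 H with three, and aromatic n carries 0 H:
  atom 1: N, bond orders sum to 1 (valence 3) → 2 H
  atom 2: aromatic c, 3 neighbours → 0 H
  atom 3: aromatic n, 2 neighbours → 0 H
  atom 4: aromatic c, 3 neighbours → 0 H
  atom 5: Br (halogen, monovalent) → 0 H
  atom 6: aromatic c, 3 neighbours → 0 H
  atom 7: C, bond orders sum to 3 (valence 4) → 1 H
  atom 8: O, bond orders sum to 2 (valence 2) → 0 H
  atom 9: aromatic c, 3 neighbours → 0 H
  atom 10: Cl (halogen, monovalent) → 0 H
  atom 11: aromatic c, 3 neighbours → 0 H
  atom 12: C, bond orders sum to 4 (valence 4) → 0 H
  atom 13: N, bond orders sum to 3 (valence 3) → 0 H
Totals → C:7, H:3, Br:1, Cl:1, N:3, O:1.

C7H3BrClN3O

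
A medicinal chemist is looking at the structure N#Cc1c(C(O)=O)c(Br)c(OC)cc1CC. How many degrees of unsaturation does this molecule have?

Molecular formula: C11H10BrNO3.
DoU = (2C + 2 + N − H − X) / 2, where X is the halogen count and O/S are ignored.
    = (2·11 + 2 + 1 − 10 − 1) / 2 = 14 / 2 = 7.

7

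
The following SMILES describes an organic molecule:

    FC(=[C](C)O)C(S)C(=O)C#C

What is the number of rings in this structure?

In SMILES, each pair of matching ring-closure digits denotes one ring-closing bond; the number of such bonds equals the number of independent rings.
Ring-closure bonds here: 0.

0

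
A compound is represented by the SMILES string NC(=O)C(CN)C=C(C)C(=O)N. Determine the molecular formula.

C7H13N3O2

Walk through each heavy atom and fill implicit hydrogens from standard valence (C 4, N 3, O 2, S 2, halogen 1):
  atom 1: N, bond orders sum to 1 (valence 3) → 2 H
  atom 2: C, bond orders sum to 4 (valence 4) → 0 H
  atom 3: O, bond orders sum to 2 (valence 2) → 0 H
  atom 4: C, bond orders sum to 3 (valence 4) → 1 H
  atom 5: C, bond orders sum to 2 (valence 4) → 2 H
  atom 6: N, bond orders sum to 1 (valence 3) → 2 H
  atom 7: C, bond orders sum to 3 (valence 4) → 1 H
  atom 8: C, bond orders sum to 4 (valence 4) → 0 H
  atom 9: C, bond orders sum to 1 (valence 4) → 3 H
  atom 10: C, bond orders sum to 4 (valence 4) → 0 H
  atom 11: O, bond orders sum to 2 (valence 2) → 0 H
  atom 12: N, bond orders sum to 1 (valence 3) → 2 H
Totals → C:7, H:13, N:3, O:2.
In Hill order: C7H13N3O2.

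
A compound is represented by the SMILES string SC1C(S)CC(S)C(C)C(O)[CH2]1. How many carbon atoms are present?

8

Count every carbon token in the SMILES (each C, including those in ring-closure positions and inside branches).
Carbon count: 8.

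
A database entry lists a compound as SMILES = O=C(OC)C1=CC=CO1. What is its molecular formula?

C6H6O3

Walk through each heavy atom and fill implicit hydrogens from standard valence (C 4, N 3, O 2, S 2, halogen 1):
  atom 1: O, bond orders sum to 2 (valence 2) → 0 H
  atom 2: C, bond orders sum to 4 (valence 4) → 0 H
  atom 3: O, bond orders sum to 2 (valence 2) → 0 H
  atom 4: C, bond orders sum to 1 (valence 4) → 3 H
  atom 5: C, bond orders sum to 4 (valence 4) → 0 H
  atom 6: C, bond orders sum to 3 (valence 4) → 1 H
  atom 7: C, bond orders sum to 3 (valence 4) → 1 H
  atom 8: C, bond orders sum to 3 (valence 4) → 1 H
  atom 9: O, bond orders sum to 2 (valence 2) → 0 H
Totals → C:6, H:6, O:3.
In Hill order: C6H6O3.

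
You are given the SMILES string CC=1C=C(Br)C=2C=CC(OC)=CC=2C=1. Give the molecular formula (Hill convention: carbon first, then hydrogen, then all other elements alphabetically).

Walk through each heavy atom and fill implicit hydrogens from standard valence (C 4, N 3, O 2, S 2, halogen 1):
  atom 1: C, bond orders sum to 1 (valence 4) → 3 H
  atom 2: C, bond orders sum to 4 (valence 4) → 0 H
  atom 3: C, bond orders sum to 3 (valence 4) → 1 H
  atom 4: C, bond orders sum to 4 (valence 4) → 0 H
  atom 5: Br (halogen, monovalent) → 0 H
  atom 6: C, bond orders sum to 4 (valence 4) → 0 H
  atom 7: C, bond orders sum to 3 (valence 4) → 1 H
  atom 8: C, bond orders sum to 3 (valence 4) → 1 H
  atom 9: C, bond orders sum to 4 (valence 4) → 0 H
  atom 10: O, bond orders sum to 2 (valence 2) → 0 H
  atom 11: C, bond orders sum to 1 (valence 4) → 3 H
  atom 12: C, bond orders sum to 3 (valence 4) → 1 H
  atom 13: C, bond orders sum to 4 (valence 4) → 0 H
  atom 14: C, bond orders sum to 3 (valence 4) → 1 H
Totals → C:12, H:11, Br:1, O:1.

C12H11BrO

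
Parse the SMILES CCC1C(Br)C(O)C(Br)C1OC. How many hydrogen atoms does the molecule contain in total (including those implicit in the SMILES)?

Walk through each heavy atom and fill implicit hydrogens from standard valence (C 4, N 3, O 2, S 2, halogen 1):
  atom 1: C, bond orders sum to 1 (valence 4) → 3 H
  atom 2: C, bond orders sum to 2 (valence 4) → 2 H
  atom 3: C, bond orders sum to 3 (valence 4) → 1 H
  atom 4: C, bond orders sum to 3 (valence 4) → 1 H
  atom 5: Br (halogen, monovalent) → 0 H
  atom 6: C, bond orders sum to 3 (valence 4) → 1 H
  atom 7: O, bond orders sum to 1 (valence 2) → 1 H
  atom 8: C, bond orders sum to 3 (valence 4) → 1 H
  atom 9: Br (halogen, monovalent) → 0 H
  atom 10: C, bond orders sum to 3 (valence 4) → 1 H
  atom 11: O, bond orders sum to 2 (valence 2) → 0 H
  atom 12: C, bond orders sum to 1 (valence 4) → 3 H
Total hydrogens: 14.

14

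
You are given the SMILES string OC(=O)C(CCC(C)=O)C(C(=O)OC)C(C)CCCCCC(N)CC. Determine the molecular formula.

Walk through each heavy atom and fill implicit hydrogens from standard valence (C 4, N 3, O 2, S 2, halogen 1):
  atom 1: O, bond orders sum to 1 (valence 2) → 1 H
  atom 2: C, bond orders sum to 4 (valence 4) → 0 H
  atom 3: O, bond orders sum to 2 (valence 2) → 0 H
  atom 4: C, bond orders sum to 3 (valence 4) → 1 H
  atom 5: C, bond orders sum to 2 (valence 4) → 2 H
  atom 6: C, bond orders sum to 2 (valence 4) → 2 H
  atom 7: C, bond orders sum to 4 (valence 4) → 0 H
  atom 8: C, bond orders sum to 1 (valence 4) → 3 H
  atom 9: O, bond orders sum to 2 (valence 2) → 0 H
  atom 10: C, bond orders sum to 3 (valence 4) → 1 H
  atom 11: C, bond orders sum to 4 (valence 4) → 0 H
  atom 12: O, bond orders sum to 2 (valence 2) → 0 H
  atom 13: O, bond orders sum to 2 (valence 2) → 0 H
  atom 14: C, bond orders sum to 1 (valence 4) → 3 H
  atom 15: C, bond orders sum to 3 (valence 4) → 1 H
  atom 16: C, bond orders sum to 1 (valence 4) → 3 H
  atom 17: C, bond orders sum to 2 (valence 4) → 2 H
  atom 18: C, bond orders sum to 2 (valence 4) → 2 H
  atom 19: C, bond orders sum to 2 (valence 4) → 2 H
  atom 20: C, bond orders sum to 2 (valence 4) → 2 H
  atom 21: C, bond orders sum to 2 (valence 4) → 2 H
  atom 22: C, bond orders sum to 3 (valence 4) → 1 H
  atom 23: N, bond orders sum to 1 (valence 3) → 2 H
  atom 24: C, bond orders sum to 2 (valence 4) → 2 H
  atom 25: C, bond orders sum to 1 (valence 4) → 3 H
Totals → C:19, H:35, N:1, O:5.

C19H35NO5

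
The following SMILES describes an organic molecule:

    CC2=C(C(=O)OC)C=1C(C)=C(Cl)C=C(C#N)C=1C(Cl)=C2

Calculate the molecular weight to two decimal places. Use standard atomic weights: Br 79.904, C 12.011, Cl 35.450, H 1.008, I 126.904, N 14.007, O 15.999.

First, the molecular formula is C15H11Cl2NO2 (counting implicit H from valence).
  C: 15 × 12.011 = 180.165
  Cl: 2 × 35.450 = 70.900
  H: 11 × 1.008 = 11.088
  N: 1 × 14.007 = 14.007
  O: 2 × 15.999 = 31.998
Sum: 15×12.011 + 2×35.450 + 11×1.008 + 1×14.007 + 2×15.999 = 308.158 → 308.16 g/mol.

308.16 g/mol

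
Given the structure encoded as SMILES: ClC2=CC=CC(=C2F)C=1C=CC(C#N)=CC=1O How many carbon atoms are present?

Count every carbon token in the SMILES (each C, including those in ring-closure positions and inside branches).
Carbon count: 13.

13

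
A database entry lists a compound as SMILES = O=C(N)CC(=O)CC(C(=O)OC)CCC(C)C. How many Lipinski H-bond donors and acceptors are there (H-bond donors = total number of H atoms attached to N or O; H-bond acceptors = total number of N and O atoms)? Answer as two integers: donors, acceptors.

2, 5

Donors: find every N or O and count the H atoms it carries.
  atom 1 (O): bond orders sum to 2 → 0 H
  atom 3 (N): bond orders sum to 1 → 2 H
  atom 6 (O): bond orders sum to 2 → 0 H
  atom 10 (O): bond orders sum to 2 → 0 H
  atom 11 (O): bond orders sum to 2 → 0 H
Lipinski HBD = 2.
Acceptors: N atoms = 1, O atoms = 4 → HBA = 5.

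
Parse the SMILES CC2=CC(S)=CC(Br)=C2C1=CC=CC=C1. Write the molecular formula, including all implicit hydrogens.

Walk through each heavy atom and fill implicit hydrogens from standard valence (C 4, N 3, O 2, S 2, halogen 1):
  atom 1: C, bond orders sum to 1 (valence 4) → 3 H
  atom 2: C, bond orders sum to 4 (valence 4) → 0 H
  atom 3: C, bond orders sum to 3 (valence 4) → 1 H
  atom 4: C, bond orders sum to 4 (valence 4) → 0 H
  atom 5: S, bond orders sum to 1 (valence 2) → 1 H
  atom 6: C, bond orders sum to 3 (valence 4) → 1 H
  atom 7: C, bond orders sum to 4 (valence 4) → 0 H
  atom 8: Br (halogen, monovalent) → 0 H
  atom 9: C, bond orders sum to 4 (valence 4) → 0 H
  atom 10: C, bond orders sum to 4 (valence 4) → 0 H
  atom 11: C, bond orders sum to 3 (valence 4) → 1 H
  atom 12: C, bond orders sum to 3 (valence 4) → 1 H
  atom 13: C, bond orders sum to 3 (valence 4) → 1 H
  atom 14: C, bond orders sum to 3 (valence 4) → 1 H
  atom 15: C, bond orders sum to 3 (valence 4) → 1 H
Totals → C:13, H:11, Br:1, S:1.

C13H11BrS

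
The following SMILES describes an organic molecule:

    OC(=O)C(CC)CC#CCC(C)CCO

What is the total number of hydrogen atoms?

20

Walk through each heavy atom and fill implicit hydrogens from standard valence (C 4, N 3, O 2, S 2, halogen 1):
  atom 1: O, bond orders sum to 1 (valence 2) → 1 H
  atom 2: C, bond orders sum to 4 (valence 4) → 0 H
  atom 3: O, bond orders sum to 2 (valence 2) → 0 H
  atom 4: C, bond orders sum to 3 (valence 4) → 1 H
  atom 5: C, bond orders sum to 2 (valence 4) → 2 H
  atom 6: C, bond orders sum to 1 (valence 4) → 3 H
  atom 7: C, bond orders sum to 2 (valence 4) → 2 H
  atom 8: C, bond orders sum to 4 (valence 4) → 0 H
  atom 9: C, bond orders sum to 4 (valence 4) → 0 H
  atom 10: C, bond orders sum to 2 (valence 4) → 2 H
  atom 11: C, bond orders sum to 3 (valence 4) → 1 H
  atom 12: C, bond orders sum to 1 (valence 4) → 3 H
  atom 13: C, bond orders sum to 2 (valence 4) → 2 H
  atom 14: C, bond orders sum to 2 (valence 4) → 2 H
  atom 15: O, bond orders sum to 1 (valence 2) → 1 H
Total hydrogens: 20.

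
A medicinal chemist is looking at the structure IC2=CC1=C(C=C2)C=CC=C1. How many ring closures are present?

In SMILES, each pair of matching ring-closure digits denotes one ring-closing bond; the number of such bonds equals the number of independent rings.
Ring-closure bonds here: 2.

2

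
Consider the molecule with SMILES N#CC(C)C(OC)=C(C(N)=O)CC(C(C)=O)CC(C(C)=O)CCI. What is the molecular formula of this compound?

C17H25IN2O4

Walk through each heavy atom and fill implicit hydrogens from standard valence (C 4, N 3, O 2, S 2, halogen 1):
  atom 1: N, bond orders sum to 3 (valence 3) → 0 H
  atom 2: C, bond orders sum to 4 (valence 4) → 0 H
  atom 3: C, bond orders sum to 3 (valence 4) → 1 H
  atom 4: C, bond orders sum to 1 (valence 4) → 3 H
  atom 5: C, bond orders sum to 4 (valence 4) → 0 H
  atom 6: O, bond orders sum to 2 (valence 2) → 0 H
  atom 7: C, bond orders sum to 1 (valence 4) → 3 H
  atom 8: C, bond orders sum to 4 (valence 4) → 0 H
  atom 9: C, bond orders sum to 4 (valence 4) → 0 H
  atom 10: N, bond orders sum to 1 (valence 3) → 2 H
  atom 11: O, bond orders sum to 2 (valence 2) → 0 H
  atom 12: C, bond orders sum to 2 (valence 4) → 2 H
  atom 13: C, bond orders sum to 3 (valence 4) → 1 H
  atom 14: C, bond orders sum to 4 (valence 4) → 0 H
  atom 15: C, bond orders sum to 1 (valence 4) → 3 H
  atom 16: O, bond orders sum to 2 (valence 2) → 0 H
  atom 17: C, bond orders sum to 2 (valence 4) → 2 H
  atom 18: C, bond orders sum to 3 (valence 4) → 1 H
  atom 19: C, bond orders sum to 4 (valence 4) → 0 H
  atom 20: C, bond orders sum to 1 (valence 4) → 3 H
  atom 21: O, bond orders sum to 2 (valence 2) → 0 H
  atom 22: C, bond orders sum to 2 (valence 4) → 2 H
  atom 23: C, bond orders sum to 2 (valence 4) → 2 H
  atom 24: I (halogen, monovalent) → 0 H
Totals → C:17, H:25, I:1, N:2, O:4.
In Hill order: C17H25IN2O4.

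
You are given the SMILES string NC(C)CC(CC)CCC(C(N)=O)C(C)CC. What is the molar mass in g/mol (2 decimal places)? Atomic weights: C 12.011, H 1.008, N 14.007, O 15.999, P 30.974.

242.41 g/mol

First, the molecular formula is C14H30N2O (counting implicit H from valence).
  C: 14 × 12.011 = 168.154
  H: 30 × 1.008 = 30.240
  N: 2 × 14.007 = 28.014
  O: 1 × 15.999 = 15.999
Sum: 14×12.011 + 30×1.008 + 2×14.007 + 1×15.999 = 242.407 → 242.41 g/mol.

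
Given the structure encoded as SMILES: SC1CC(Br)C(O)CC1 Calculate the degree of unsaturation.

1

Degree of unsaturation = (number of rings) + (number of π bonds).
Ring closures in the SMILES: 1.
π bonds: none → 0 DoU from unsaturation.
Total DoU = 1 + 0 = 1.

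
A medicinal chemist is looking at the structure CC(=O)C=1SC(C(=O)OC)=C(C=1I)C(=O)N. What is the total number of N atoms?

Scan the SMILES for N atoms (remember two-letter symbols like Cl and Br are single atoms).
Nitrogen count: 1.

1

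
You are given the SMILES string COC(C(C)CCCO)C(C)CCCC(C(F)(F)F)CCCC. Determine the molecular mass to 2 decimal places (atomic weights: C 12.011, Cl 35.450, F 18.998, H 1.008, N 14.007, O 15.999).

340.47 g/mol

First, the molecular formula is C18H35F3O2 (counting implicit H from valence).
  C: 18 × 12.011 = 216.198
  F: 3 × 18.998 = 56.994
  H: 35 × 1.008 = 35.280
  O: 2 × 15.999 = 31.998
Sum: 18×12.011 + 3×18.998 + 35×1.008 + 2×15.999 = 340.470 → 340.47 g/mol.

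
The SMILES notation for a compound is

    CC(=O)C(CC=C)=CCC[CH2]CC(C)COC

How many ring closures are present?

0

In SMILES, each pair of matching ring-closure digits denotes one ring-closing bond; the number of such bonds equals the number of independent rings.
Ring-closure bonds here: 0.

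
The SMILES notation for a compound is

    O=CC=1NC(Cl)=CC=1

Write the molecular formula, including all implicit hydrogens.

Walk through each heavy atom and fill implicit hydrogens from standard valence (C 4, N 3, O 2, S 2, halogen 1):
  atom 1: O, bond orders sum to 2 (valence 2) → 0 H
  atom 2: C, bond orders sum to 3 (valence 4) → 1 H
  atom 3: C, bond orders sum to 4 (valence 4) → 0 H
  atom 4: N, bond orders sum to 2 (valence 3) → 1 H
  atom 5: C, bond orders sum to 4 (valence 4) → 0 H
  atom 6: Cl (halogen, monovalent) → 0 H
  atom 7: C, bond orders sum to 3 (valence 4) → 1 H
  atom 8: C, bond orders sum to 3 (valence 4) → 1 H
Totals → C:5, H:4, Cl:1, N:1, O:1.
In Hill order: C5H4ClNO.

C5H4ClNO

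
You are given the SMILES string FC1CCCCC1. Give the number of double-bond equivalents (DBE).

Molecular formula: C6H11F.
DoU = (2C + 2 + N − H − X) / 2, where X is the halogen count and O/S are ignored.
    = (2·6 + 2 + 0 − 11 − 1) / 2 = 2 / 2 = 1.

1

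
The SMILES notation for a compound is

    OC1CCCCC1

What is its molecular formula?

C6H12O

Walk through each heavy atom and fill implicit hydrogens from standard valence (C 4, N 3, O 2, S 2, halogen 1):
  atom 1: O, bond orders sum to 1 (valence 2) → 1 H
  atom 2: C, bond orders sum to 3 (valence 4) → 1 H
  atom 3: C, bond orders sum to 2 (valence 4) → 2 H
  atom 4: C, bond orders sum to 2 (valence 4) → 2 H
  atom 5: C, bond orders sum to 2 (valence 4) → 2 H
  atom 6: C, bond orders sum to 2 (valence 4) → 2 H
  atom 7: C, bond orders sum to 2 (valence 4) → 2 H
Totals → C:6, H:12, O:1.
In Hill order: C6H12O.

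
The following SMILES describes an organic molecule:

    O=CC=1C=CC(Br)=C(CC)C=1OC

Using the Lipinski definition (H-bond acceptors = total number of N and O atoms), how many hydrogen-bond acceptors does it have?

N atoms: 0; O atoms: 2.
Lipinski HBA = 0 + 2 = 2.

2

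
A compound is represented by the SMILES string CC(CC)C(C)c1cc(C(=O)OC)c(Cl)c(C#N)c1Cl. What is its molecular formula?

Walk through each heavy atom and fill implicit hydrogens from standard valence (C 4, N 3, O 2, S 2, halogen 1); for lowercase aromatic atoms, an aromatic c carries 1 H when it has two neighbours and 0 H with three, and aromatic n carries 0 H:
  atom 1: C, bond orders sum to 1 (valence 4) → 3 H
  atom 2: C, bond orders sum to 3 (valence 4) → 1 H
  atom 3: C, bond orders sum to 2 (valence 4) → 2 H
  atom 4: C, bond orders sum to 1 (valence 4) → 3 H
  atom 5: C, bond orders sum to 3 (valence 4) → 1 H
  atom 6: C, bond orders sum to 1 (valence 4) → 3 H
  atom 7: aromatic c, 3 neighbours → 0 H
  atom 8: aromatic c, 2 neighbours → 1 H
  atom 9: aromatic c, 3 neighbours → 0 H
  atom 10: C, bond orders sum to 4 (valence 4) → 0 H
  atom 11: O, bond orders sum to 2 (valence 2) → 0 H
  atom 12: O, bond orders sum to 2 (valence 2) → 0 H
  atom 13: C, bond orders sum to 1 (valence 4) → 3 H
  atom 14: aromatic c, 3 neighbours → 0 H
  atom 15: Cl (halogen, monovalent) → 0 H
  atom 16: aromatic c, 3 neighbours → 0 H
  atom 17: C, bond orders sum to 4 (valence 4) → 0 H
  atom 18: N, bond orders sum to 3 (valence 3) → 0 H
  atom 19: aromatic c, 3 neighbours → 0 H
  atom 20: Cl (halogen, monovalent) → 0 H
Totals → C:15, H:17, Cl:2, N:1, O:2.

C15H17Cl2NO2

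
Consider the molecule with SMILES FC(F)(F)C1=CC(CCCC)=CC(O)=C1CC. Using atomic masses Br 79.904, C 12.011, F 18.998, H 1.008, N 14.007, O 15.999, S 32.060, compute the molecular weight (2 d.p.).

First, the molecular formula is C13H17F3O (counting implicit H from valence).
  C: 13 × 12.011 = 156.143
  F: 3 × 18.998 = 56.994
  H: 17 × 1.008 = 17.136
  O: 1 × 15.999 = 15.999
Sum: 13×12.011 + 3×18.998 + 17×1.008 + 1×15.999 = 246.272 → 246.27 g/mol.

246.27 g/mol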